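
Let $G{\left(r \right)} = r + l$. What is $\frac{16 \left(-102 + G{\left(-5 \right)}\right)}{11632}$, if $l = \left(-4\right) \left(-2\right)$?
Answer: $- \frac{99}{727} \approx -0.13618$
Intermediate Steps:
$l = 8$
$G{\left(r \right)} = 8 + r$ ($G{\left(r \right)} = r + 8 = 8 + r$)
$\frac{16 \left(-102 + G{\left(-5 \right)}\right)}{11632} = \frac{16 \left(-102 + \left(8 - 5\right)\right)}{11632} = 16 \left(-102 + 3\right) \frac{1}{11632} = 16 \left(-99\right) \frac{1}{11632} = \left(-1584\right) \frac{1}{11632} = - \frac{99}{727}$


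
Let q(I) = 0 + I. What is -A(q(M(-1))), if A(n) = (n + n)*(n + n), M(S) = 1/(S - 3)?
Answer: -¼ ≈ -0.25000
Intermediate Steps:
M(S) = 1/(-3 + S)
q(I) = I
A(n) = 4*n² (A(n) = (2*n)*(2*n) = 4*n²)
-A(q(M(-1))) = -4*(1/(-3 - 1))² = -4*(1/(-4))² = -4*(-¼)² = -4/16 = -1*¼ = -¼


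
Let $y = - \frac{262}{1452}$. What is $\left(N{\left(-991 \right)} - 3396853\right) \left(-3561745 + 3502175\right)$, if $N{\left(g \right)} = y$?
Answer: $\frac{73453247457065}{363} \approx 2.0235 \cdot 10^{11}$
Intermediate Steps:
$y = - \frac{131}{726}$ ($y = \left(-262\right) \frac{1}{1452} = - \frac{131}{726} \approx -0.18044$)
$N{\left(g \right)} = - \frac{131}{726}$
$\left(N{\left(-991 \right)} - 3396853\right) \left(-3561745 + 3502175\right) = \left(- \frac{131}{726} - 3396853\right) \left(-3561745 + 3502175\right) = \left(- \frac{2466115409}{726}\right) \left(-59570\right) = \frac{73453247457065}{363}$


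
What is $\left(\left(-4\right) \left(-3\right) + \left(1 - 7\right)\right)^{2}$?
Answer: $36$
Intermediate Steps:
$\left(\left(-4\right) \left(-3\right) + \left(1 - 7\right)\right)^{2} = \left(12 - 6\right)^{2} = 6^{2} = 36$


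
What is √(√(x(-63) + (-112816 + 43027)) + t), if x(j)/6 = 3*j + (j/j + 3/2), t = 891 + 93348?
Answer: √(94239 + 2*I*√17727) ≈ 306.98 + 0.434*I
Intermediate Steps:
t = 94239
x(j) = 15 + 18*j (x(j) = 6*(3*j + (j/j + 3/2)) = 6*(3*j + (1 + 3*(½))) = 6*(3*j + (1 + 3/2)) = 6*(3*j + 5/2) = 6*(5/2 + 3*j) = 15 + 18*j)
√(√(x(-63) + (-112816 + 43027)) + t) = √(√((15 + 18*(-63)) + (-112816 + 43027)) + 94239) = √(√((15 - 1134) - 69789) + 94239) = √(√(-1119 - 69789) + 94239) = √(√(-70908) + 94239) = √(2*I*√17727 + 94239) = √(94239 + 2*I*√17727)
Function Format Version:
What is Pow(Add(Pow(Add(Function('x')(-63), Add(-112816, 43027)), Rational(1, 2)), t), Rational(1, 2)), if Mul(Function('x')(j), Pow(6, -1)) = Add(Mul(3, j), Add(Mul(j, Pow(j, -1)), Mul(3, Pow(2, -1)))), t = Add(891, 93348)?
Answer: Pow(Add(94239, Mul(2, I, Pow(17727, Rational(1, 2)))), Rational(1, 2)) ≈ Add(306.98, Mul(0.434, I))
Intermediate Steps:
t = 94239
Function('x')(j) = Add(15, Mul(18, j)) (Function('x')(j) = Mul(6, Add(Mul(3, j), Add(Mul(j, Pow(j, -1)), Mul(3, Pow(2, -1))))) = Mul(6, Add(Mul(3, j), Add(1, Mul(3, Rational(1, 2))))) = Mul(6, Add(Mul(3, j), Add(1, Rational(3, 2)))) = Mul(6, Add(Mul(3, j), Rational(5, 2))) = Mul(6, Add(Rational(5, 2), Mul(3, j))) = Add(15, Mul(18, j)))
Pow(Add(Pow(Add(Function('x')(-63), Add(-112816, 43027)), Rational(1, 2)), t), Rational(1, 2)) = Pow(Add(Pow(Add(Add(15, Mul(18, -63)), Add(-112816, 43027)), Rational(1, 2)), 94239), Rational(1, 2)) = Pow(Add(Pow(Add(Add(15, -1134), -69789), Rational(1, 2)), 94239), Rational(1, 2)) = Pow(Add(Pow(Add(-1119, -69789), Rational(1, 2)), 94239), Rational(1, 2)) = Pow(Add(Pow(-70908, Rational(1, 2)), 94239), Rational(1, 2)) = Pow(Add(Mul(2, I, Pow(17727, Rational(1, 2))), 94239), Rational(1, 2)) = Pow(Add(94239, Mul(2, I, Pow(17727, Rational(1, 2)))), Rational(1, 2))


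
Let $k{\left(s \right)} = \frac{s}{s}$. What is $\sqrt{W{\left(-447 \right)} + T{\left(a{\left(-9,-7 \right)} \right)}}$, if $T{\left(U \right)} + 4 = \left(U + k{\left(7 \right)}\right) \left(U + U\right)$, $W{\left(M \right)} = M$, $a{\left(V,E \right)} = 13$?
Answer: $i \sqrt{87} \approx 9.3274 i$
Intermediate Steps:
$k{\left(s \right)} = 1$
$T{\left(U \right)} = -4 + 2 U \left(1 + U\right)$ ($T{\left(U \right)} = -4 + \left(U + 1\right) \left(U + U\right) = -4 + \left(1 + U\right) 2 U = -4 + 2 U \left(1 + U\right)$)
$\sqrt{W{\left(-447 \right)} + T{\left(a{\left(-9,-7 \right)} \right)}} = \sqrt{-447 + \left(-4 + 2 \cdot 13 + 2 \cdot 13^{2}\right)} = \sqrt{-447 + \left(-4 + 26 + 2 \cdot 169\right)} = \sqrt{-447 + \left(-4 + 26 + 338\right)} = \sqrt{-447 + 360} = \sqrt{-87} = i \sqrt{87}$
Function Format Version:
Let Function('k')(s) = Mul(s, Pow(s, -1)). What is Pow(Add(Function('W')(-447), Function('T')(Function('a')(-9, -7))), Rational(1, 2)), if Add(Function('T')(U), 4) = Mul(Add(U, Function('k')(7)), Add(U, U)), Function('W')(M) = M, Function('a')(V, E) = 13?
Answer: Mul(I, Pow(87, Rational(1, 2))) ≈ Mul(9.3274, I)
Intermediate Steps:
Function('k')(s) = 1
Function('T')(U) = Add(-4, Mul(2, U, Add(1, U))) (Function('T')(U) = Add(-4, Mul(Add(U, 1), Add(U, U))) = Add(-4, Mul(Add(1, U), Mul(2, U))) = Add(-4, Mul(2, U, Add(1, U))))
Pow(Add(Function('W')(-447), Function('T')(Function('a')(-9, -7))), Rational(1, 2)) = Pow(Add(-447, Add(-4, Mul(2, 13), Mul(2, Pow(13, 2)))), Rational(1, 2)) = Pow(Add(-447, Add(-4, 26, Mul(2, 169))), Rational(1, 2)) = Pow(Add(-447, Add(-4, 26, 338)), Rational(1, 2)) = Pow(Add(-447, 360), Rational(1, 2)) = Pow(-87, Rational(1, 2)) = Mul(I, Pow(87, Rational(1, 2)))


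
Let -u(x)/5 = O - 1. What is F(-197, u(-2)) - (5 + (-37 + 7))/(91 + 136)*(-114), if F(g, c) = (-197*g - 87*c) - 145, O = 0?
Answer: 8675133/227 ≈ 38216.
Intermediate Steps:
u(x) = 5 (u(x) = -5*(0 - 1) = -5*(-1) = 5)
F(g, c) = -145 - 197*g - 87*c
F(-197, u(-2)) - (5 + (-37 + 7))/(91 + 136)*(-114) = (-145 - 197*(-197) - 87*5) - (5 + (-37 + 7))/(91 + 136)*(-114) = (-145 + 38809 - 435) - (5 - 30)/227*(-114) = 38229 - (-25*1/227)*(-114) = 38229 - (-25)*(-114)/227 = 38229 - 1*2850/227 = 38229 - 2850/227 = 8675133/227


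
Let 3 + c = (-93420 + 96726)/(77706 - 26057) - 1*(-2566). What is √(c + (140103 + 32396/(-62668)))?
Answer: √111075590789950010627/27902927 ≈ 377.71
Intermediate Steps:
c = 4564817/1781 (c = -3 + ((-93420 + 96726)/(77706 - 26057) - 1*(-2566)) = -3 + (3306/51649 + 2566) = -3 + (3306*(1/51649) + 2566) = -3 + (114/1781 + 2566) = -3 + 4570160/1781 = 4564817/1781 ≈ 2563.1)
√(c + (140103 + 32396/(-62668))) = √(4564817/1781 + (140103 + 32396/(-62668))) = √(4564817/1781 + (140103 + 32396*(-1/62668))) = √(4564817/1781 + (140103 - 8099/15667)) = √(4564817/1781 + 2194985602/15667) = √(3980786345101/27902927) = √111075590789950010627/27902927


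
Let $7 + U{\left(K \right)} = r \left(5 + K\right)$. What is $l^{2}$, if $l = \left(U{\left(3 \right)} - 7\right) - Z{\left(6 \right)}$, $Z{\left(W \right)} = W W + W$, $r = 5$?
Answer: $256$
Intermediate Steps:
$U{\left(K \right)} = 18 + 5 K$ ($U{\left(K \right)} = -7 + 5 \left(5 + K\right) = -7 + \left(25 + 5 K\right) = 18 + 5 K$)
$Z{\left(W \right)} = W + W^{2}$ ($Z{\left(W \right)} = W^{2} + W = W + W^{2}$)
$l = -16$ ($l = \left(\left(18 + 5 \cdot 3\right) - 7\right) - 6 \left(1 + 6\right) = \left(\left(18 + 15\right) - 7\right) - 6 \cdot 7 = \left(33 - 7\right) - 42 = 26 - 42 = -16$)
$l^{2} = \left(-16\right)^{2} = 256$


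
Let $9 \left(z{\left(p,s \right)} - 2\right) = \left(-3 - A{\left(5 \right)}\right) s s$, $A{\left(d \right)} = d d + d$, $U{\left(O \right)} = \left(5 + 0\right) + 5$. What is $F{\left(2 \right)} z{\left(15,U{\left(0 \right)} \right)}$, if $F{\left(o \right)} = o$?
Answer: $- \frac{2188}{3} \approx -729.33$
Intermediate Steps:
$U{\left(O \right)} = 10$ ($U{\left(O \right)} = 5 + 5 = 10$)
$A{\left(d \right)} = d + d^{2}$ ($A{\left(d \right)} = d^{2} + d = d + d^{2}$)
$z{\left(p,s \right)} = 2 - \frac{11 s^{2}}{3}$ ($z{\left(p,s \right)} = 2 + \frac{\left(-3 - 5 \left(1 + 5\right)\right) s s}{9} = 2 + \frac{\left(-3 - 5 \cdot 6\right) s s}{9} = 2 + \frac{\left(-3 - 30\right) s s}{9} = 2 + \frac{- 33 s s}{9} = 2 + \frac{\left(-33\right) s^{2}}{9} = 2 - \frac{11 s^{2}}{3}$)
$F{\left(2 \right)} z{\left(15,U{\left(0 \right)} \right)} = 2 \left(2 - \frac{11 \cdot 10^{2}}{3}\right) = 2 \left(2 - \frac{1100}{3}\right) = 2 \left(- \frac{1094}{3}\right) = - \frac{2188}{3}$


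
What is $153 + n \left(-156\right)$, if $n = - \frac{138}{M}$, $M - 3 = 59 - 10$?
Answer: $567$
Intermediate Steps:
$M = 52$ ($M = 3 + \left(59 - 10\right) = 3 + 49 = 52$)
$n = - \frac{69}{26}$ ($n = - \frac{138}{52} = \left(-138\right) \frac{1}{52} = - \frac{69}{26} \approx -2.6538$)
$153 + n \left(-156\right) = 153 - -414 = 153 + 414 = 567$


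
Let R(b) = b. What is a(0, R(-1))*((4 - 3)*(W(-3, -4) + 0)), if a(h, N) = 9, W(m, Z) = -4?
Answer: -36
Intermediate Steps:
a(0, R(-1))*((4 - 3)*(W(-3, -4) + 0)) = 9*((4 - 3)*(-4 + 0)) = 9*(1*(-4)) = 9*(-4) = -36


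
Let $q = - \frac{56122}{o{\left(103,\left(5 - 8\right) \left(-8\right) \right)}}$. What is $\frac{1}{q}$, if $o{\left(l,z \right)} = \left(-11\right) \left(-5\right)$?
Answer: $- \frac{5}{5102} \approx -0.00098001$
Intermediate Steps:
$o{\left(l,z \right)} = 55$
$q = - \frac{5102}{5}$ ($q = - \frac{56122}{55} = \left(-56122\right) \frac{1}{55} = - \frac{5102}{5} \approx -1020.4$)
$\frac{1}{q} = \frac{1}{- \frac{5102}{5}} = - \frac{5}{5102}$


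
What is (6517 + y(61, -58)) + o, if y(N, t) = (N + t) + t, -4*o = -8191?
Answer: 34039/4 ≈ 8509.8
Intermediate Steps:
o = 8191/4 (o = -¼*(-8191) = 8191/4 ≈ 2047.8)
y(N, t) = N + 2*t
(6517 + y(61, -58)) + o = (6517 + (61 + 2*(-58))) + 8191/4 = (6517 + (61 - 116)) + 8191/4 = (6517 - 55) + 8191/4 = 6462 + 8191/4 = 34039/4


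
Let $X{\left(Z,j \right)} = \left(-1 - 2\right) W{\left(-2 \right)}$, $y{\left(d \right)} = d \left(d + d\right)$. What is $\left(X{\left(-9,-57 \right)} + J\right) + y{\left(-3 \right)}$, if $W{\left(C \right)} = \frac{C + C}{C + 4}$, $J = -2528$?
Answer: $-2504$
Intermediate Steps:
$W{\left(C \right)} = \frac{2 C}{4 + C}$
$y{\left(d \right)} = 2 d^{2}$ ($y{\left(d \right)} = d 2 d = 2 d^{2}$)
$X{\left(Z,j \right)} = 6$ ($X{\left(Z,j \right)} = \left(-1 - 2\right) 2 \left(-2\right) \frac{1}{4 - 2} = - 3 \cdot 2 \left(-2\right) \frac{1}{2} = \left(-3\right) \left(-2\right) = 6$)
$\left(X{\left(-9,-57 \right)} + J\right) + y{\left(-3 \right)} = \left(6 - 2528\right) + 2 \left(-3\right)^{2} = -2522 + 2 \cdot 9 = -2522 + 18 = -2504$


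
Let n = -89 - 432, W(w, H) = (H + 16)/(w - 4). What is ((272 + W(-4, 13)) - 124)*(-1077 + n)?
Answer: -922845/4 ≈ -2.3071e+5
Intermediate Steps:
W(w, H) = (16 + H)/(-4 + w)
n = -521
((272 + W(-4, 13)) - 124)*(-1077 + n) = ((272 + (16 + 13)/(-4 - 4)) - 124)*(-1077 - 521) = ((272 + 29/(-8)) - 124)*(-1598) = ((272 - ⅛*29) - 124)*(-1598) = ((272 - 29/8) - 124)*(-1598) = (2147/8 - 124)*(-1598) = (1155/8)*(-1598) = -922845/4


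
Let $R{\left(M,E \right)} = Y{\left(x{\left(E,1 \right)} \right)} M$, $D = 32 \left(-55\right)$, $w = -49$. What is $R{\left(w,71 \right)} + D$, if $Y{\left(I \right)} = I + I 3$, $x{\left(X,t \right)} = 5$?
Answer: $-2740$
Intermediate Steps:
$Y{\left(I \right)} = 4 I$ ($Y{\left(I \right)} = I + 3 I = 4 I$)
$D = -1760$
$R{\left(M,E \right)} = 20 M$ ($R{\left(M,E \right)} = 4 \cdot 5 M = 20 M$)
$R{\left(w,71 \right)} + D = 20 \left(-49\right) - 1760 = -980 - 1760 = -2740$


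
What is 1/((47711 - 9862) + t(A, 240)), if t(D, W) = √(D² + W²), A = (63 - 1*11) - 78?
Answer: 37849/1432488525 - 2*√14569/1432488525 ≈ 2.6253e-5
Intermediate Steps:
A = -26 (A = (63 - 11) - 78 = 52 - 78 = -26)
1/((47711 - 9862) + t(A, 240)) = 1/((47711 - 9862) + √((-26)² + 240²)) = 1/(37849 + √(676 + 57600)) = 1/(37849 + √58276) = 1/(37849 + 2*√14569)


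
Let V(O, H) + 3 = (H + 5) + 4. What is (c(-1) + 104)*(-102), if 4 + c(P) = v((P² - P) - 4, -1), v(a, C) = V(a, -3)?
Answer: -10506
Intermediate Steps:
V(O, H) = 6 + H (V(O, H) = -3 + ((H + 5) + 4) = -3 + ((5 + H) + 4) = -3 + (9 + H) = 6 + H)
v(a, C) = 3 (v(a, C) = 6 - 3 = 3)
c(P) = -1 (c(P) = -4 + 3 = -1)
(c(-1) + 104)*(-102) = (-1 + 104)*(-102) = 103*(-102) = -10506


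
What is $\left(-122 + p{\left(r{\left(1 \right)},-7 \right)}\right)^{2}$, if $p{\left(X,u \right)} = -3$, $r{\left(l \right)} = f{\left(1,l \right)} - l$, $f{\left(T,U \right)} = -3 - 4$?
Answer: $15625$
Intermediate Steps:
$f{\left(T,U \right)} = -7$
$r{\left(l \right)} = -7 - l$
$\left(-122 + p{\left(r{\left(1 \right)},-7 \right)}\right)^{2} = \left(-122 - 3\right)^{2} = \left(-125\right)^{2} = 15625$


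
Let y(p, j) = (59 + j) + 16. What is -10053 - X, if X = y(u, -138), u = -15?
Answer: -9990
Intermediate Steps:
y(p, j) = 75 + j
X = -63 (X = 75 - 138 = -63)
-10053 - X = -10053 - 1*(-63) = -10053 + 63 = -9990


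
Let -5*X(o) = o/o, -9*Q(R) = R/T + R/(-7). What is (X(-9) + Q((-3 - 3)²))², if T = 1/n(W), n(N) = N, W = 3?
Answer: 165649/1225 ≈ 135.22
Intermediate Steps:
T = ⅓ (T = 1/3 = ⅓ ≈ 0.33333)
Q(R) = -20*R/63 (Q(R) = -(R/(⅓) + R/(-7))/9 = -(R*3 + R*(-⅐))/9 = -(3*R - R/7)/9 = -20*R/63)
X(o) = -⅕ (X(o) = -o/(5*o) = -⅕*1 = -⅕)
(X(-9) + Q((-3 - 3)²))² = (-⅕ - 20*(-3 - 3)²/63)² = (-⅕ - 20/63*(-6)²)² = (-⅕ - 20/63*36)² = (-⅕ - 80/7)² = (-407/35)² = 165649/1225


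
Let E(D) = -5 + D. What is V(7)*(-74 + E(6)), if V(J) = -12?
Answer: 876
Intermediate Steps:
V(7)*(-74 + E(6)) = -12*(-74 + (-5 + 6)) = -12*(-74 + 1) = -12*(-73) = 876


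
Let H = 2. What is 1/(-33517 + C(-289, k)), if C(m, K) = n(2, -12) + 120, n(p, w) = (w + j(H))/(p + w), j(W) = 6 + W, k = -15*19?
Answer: -5/166983 ≈ -2.9943e-5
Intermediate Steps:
k = -285
n(p, w) = (8 + w)/(p + w) (n(p, w) = (w + (6 + 2))/(p + w) = (w + 8)/(p + w) = (8 + w)/(p + w))
C(m, K) = 602/5 (C(m, K) = (8 - 12)/(2 - 12) + 120 = -4/(-10) + 120 = -⅒*(-4) + 120 = ⅖ + 120 = 602/5)
1/(-33517 + C(-289, k)) = 1/(-33517 + 602/5) = 1/(-166983/5) = -5/166983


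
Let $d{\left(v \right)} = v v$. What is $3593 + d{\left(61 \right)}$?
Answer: $7314$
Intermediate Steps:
$d{\left(v \right)} = v^{2}$
$3593 + d{\left(61 \right)} = 3593 + 61^{2} = 3593 + 3721 = 7314$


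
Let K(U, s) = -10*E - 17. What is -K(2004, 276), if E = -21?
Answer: -193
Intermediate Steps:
K(U, s) = 193 (K(U, s) = -10*(-21) - 17 = 210 - 17 = 193)
-K(2004, 276) = -1*193 = -193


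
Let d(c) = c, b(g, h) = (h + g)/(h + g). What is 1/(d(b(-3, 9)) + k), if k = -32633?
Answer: -1/32632 ≈ -3.0645e-5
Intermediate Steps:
b(g, h) = 1 (b(g, h) = (g + h)/(g + h) = 1)
1/(d(b(-3, 9)) + k) = 1/(1 - 32633) = 1/(-32632) = -1/32632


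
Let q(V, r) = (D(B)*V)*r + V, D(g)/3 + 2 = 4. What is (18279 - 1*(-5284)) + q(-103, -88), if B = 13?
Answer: 77844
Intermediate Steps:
D(g) = 6 (D(g) = -6 + 3*4 = -6 + 12 = 6)
q(V, r) = V + 6*V*r (q(V, r) = (6*V)*r + V = 6*V*r + V = V + 6*V*r)
(18279 - 1*(-5284)) + q(-103, -88) = (18279 - 1*(-5284)) - 103*(1 + 6*(-88)) = (18279 + 5284) - 103*(1 - 528) = 23563 - 103*(-527) = 23563 + 54281 = 77844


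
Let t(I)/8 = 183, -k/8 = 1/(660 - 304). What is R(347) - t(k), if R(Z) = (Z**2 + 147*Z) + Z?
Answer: 170301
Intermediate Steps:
k = -2/89 (k = -8/(660 - 304) = -8/356 = -8*1/356 = -2/89 ≈ -0.022472)
t(I) = 1464 (t(I) = 8*183 = 1464)
R(Z) = Z**2 + 148*Z
R(347) - t(k) = 347*(148 + 347) - 1*1464 = 347*495 - 1464 = 171765 - 1464 = 170301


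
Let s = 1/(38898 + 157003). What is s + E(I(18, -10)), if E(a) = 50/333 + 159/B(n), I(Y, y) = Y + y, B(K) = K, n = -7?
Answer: -10303802566/456645231 ≈ -22.564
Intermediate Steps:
E(a) = -52597/2331 (E(a) = 50/333 + 159/(-7) = 50*(1/333) + 159*(-1/7) = 50/333 - 159/7 = -52597/2331)
s = 1/195901 ≈ 5.1046e-6
s + E(I(18, -10)) = 1/195901 - 52597/2331 = -10303802566/456645231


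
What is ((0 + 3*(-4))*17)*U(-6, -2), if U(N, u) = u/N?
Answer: -68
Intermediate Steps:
((0 + 3*(-4))*17)*U(-6, -2) = ((0 + 3*(-4))*17)*(-2/(-6)) = ((0 - 12)*17)*(-2*(-⅙)) = -12*17*(⅓) = -204*⅓ = -68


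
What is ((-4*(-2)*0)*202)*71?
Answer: 0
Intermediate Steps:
((-4*(-2)*0)*202)*71 = ((8*0)*202)*71 = (0*202)*71 = 0*71 = 0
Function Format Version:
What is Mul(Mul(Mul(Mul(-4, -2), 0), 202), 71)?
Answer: 0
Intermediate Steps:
Mul(Mul(Mul(Mul(-4, -2), 0), 202), 71) = Mul(Mul(Mul(8, 0), 202), 71) = Mul(Mul(0, 202), 71) = Mul(0, 71) = 0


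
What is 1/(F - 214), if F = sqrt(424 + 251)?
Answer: -214/45121 - 15*sqrt(3)/45121 ≈ -0.0053186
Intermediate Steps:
F = 15*sqrt(3) (F = sqrt(675) = 15*sqrt(3) ≈ 25.981)
1/(F - 214) = 1/(15*sqrt(3) - 214) = 1/(-214 + 15*sqrt(3))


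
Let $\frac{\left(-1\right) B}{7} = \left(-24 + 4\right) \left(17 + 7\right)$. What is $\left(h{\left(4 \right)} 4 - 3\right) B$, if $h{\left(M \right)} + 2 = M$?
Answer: $16800$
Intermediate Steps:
$h{\left(M \right)} = -2 + M$
$B = 3360$ ($B = - 7 \left(-24 + 4\right) \left(17 + 7\right) = - 7 \left(\left(-20\right) 24\right) = \left(-7\right) \left(-480\right) = 3360$)
$\left(h{\left(4 \right)} 4 - 3\right) B = \left(\left(-2 + 4\right) 4 - 3\right) 3360 = \left(2 \cdot 4 - 3\right) 3360 = \left(8 - 3\right) 3360 = 5 \cdot 3360 = 16800$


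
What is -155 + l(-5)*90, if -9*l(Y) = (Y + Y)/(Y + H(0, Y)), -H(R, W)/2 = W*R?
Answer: -175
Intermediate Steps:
H(R, W) = -2*R*W (H(R, W) = -2*W*R = -2*R*W)
l(Y) = -2/9 (l(Y) = -(Y + Y)/(9*(Y - 2*0*Y)) = -2*Y/(9*(Y + 0)) = -2*Y/(9*Y) = -⅑*2 = -2/9)
-155 + l(-5)*90 = -155 - 2/9*90 = -155 - 20 = -175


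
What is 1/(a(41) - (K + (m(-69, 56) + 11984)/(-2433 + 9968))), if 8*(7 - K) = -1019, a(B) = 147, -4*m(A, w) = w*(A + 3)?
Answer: 60280/657771 ≈ 0.091643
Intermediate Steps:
m(A, w) = -w*(3 + A)/4 (m(A, w) = -w*(A + 3)/4 = -w*(3 + A)/4)
K = 1075/8 (K = 7 - ⅛*(-1019) = 7 + 1019/8 = 1075/8 ≈ 134.38)
1/(a(41) - (K + (m(-69, 56) + 11984)/(-2433 + 9968))) = 1/(147 - (1075/8 + (-¼*56*(3 - 69) + 11984)/(-2433 + 9968))) = 1/(147 - (1075/8 + (-¼*56*(-66) + 11984)/7535)) = 1/(147 - (1075/8 + (924 + 11984)*(1/7535))) = 1/(147 - (1075/8 + 12908*(1/7535))) = 1/(147 - (1075/8 + 12908/7535)) = 1/(147 - 1*8203389/60280) = 1/(147 - 8203389/60280) = 1/(657771/60280) = 60280/657771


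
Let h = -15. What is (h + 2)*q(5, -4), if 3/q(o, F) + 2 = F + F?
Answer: 39/10 ≈ 3.9000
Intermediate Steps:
q(o, F) = 3/(-2 + 2*F) (q(o, F) = 3/(-2 + (F + F)) = 3/(-2 + 2*F))
(h + 2)*q(5, -4) = (-15 + 2)*(3/(2*(-1 - 4))) = -39/(2*(-5)) = -39*(-1)/(2*5) = -13*(-3/10) = 39/10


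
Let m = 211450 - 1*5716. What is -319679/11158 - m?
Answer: -2295899651/11158 ≈ -2.0576e+5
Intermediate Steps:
m = 205734 (m = 211450 - 5716 = 205734)
-319679/11158 - m = -319679/11158 - 1*205734 = -319679*1/11158 - 205734 = -319679/11158 - 205734 = -2295899651/11158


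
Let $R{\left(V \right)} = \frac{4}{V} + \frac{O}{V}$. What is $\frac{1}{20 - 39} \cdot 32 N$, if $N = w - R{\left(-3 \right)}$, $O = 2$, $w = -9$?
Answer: $\frac{224}{19} \approx 11.789$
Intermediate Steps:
$R{\left(V \right)} = \frac{6}{V}$ ($R{\left(V \right)} = \frac{4}{V} + \frac{2}{V} = \frac{6}{V}$)
$N = -7$ ($N = -9 - \frac{6}{-3} = -9 - 6 \left(- \frac{1}{3}\right) = -9 - -2 = -9 + 2 = -7$)
$\frac{1}{20 - 39} \cdot 32 N = \frac{1}{20 - 39} \cdot 32 \left(-7\right) = \frac{1}{-19} \cdot 32 \left(-7\right) = \left(- \frac{1}{19}\right) 32 \left(-7\right) = \left(- \frac{32}{19}\right) \left(-7\right) = \frac{224}{19}$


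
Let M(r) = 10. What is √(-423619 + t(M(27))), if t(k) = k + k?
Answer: I*√423599 ≈ 650.84*I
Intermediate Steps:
t(k) = 2*k
√(-423619 + t(M(27))) = √(-423619 + 2*10) = √(-423619 + 20) = √(-423599) = I*√423599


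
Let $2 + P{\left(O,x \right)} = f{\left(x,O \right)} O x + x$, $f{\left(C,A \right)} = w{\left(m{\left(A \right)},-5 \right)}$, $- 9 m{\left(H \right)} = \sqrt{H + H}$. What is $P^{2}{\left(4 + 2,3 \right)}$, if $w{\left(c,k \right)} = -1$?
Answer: $289$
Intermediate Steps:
$m{\left(H \right)} = - \frac{\sqrt{2} \sqrt{H}}{9}$ ($m{\left(H \right)} = - \frac{\sqrt{H + H}}{9} = - \frac{\sqrt{2 H}}{9} = - \frac{\sqrt{2} \sqrt{H}}{9}$)
$f{\left(C,A \right)} = -1$
$P{\left(O,x \right)} = -2 + x - O x$ ($P{\left(O,x \right)} = -2 + \left(- O x + x\right) = -2 - \left(- x + O x\right) = -2 + x - O x$)
$P^{2}{\left(4 + 2,3 \right)} = \left(-2 + 3 - \left(4 + 2\right) 3\right)^{2} = \left(-2 + 3 - 6 \cdot 3\right)^{2} = \left(-2 + 3 - 18\right)^{2} = \left(-17\right)^{2} = 289$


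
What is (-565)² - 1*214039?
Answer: 105186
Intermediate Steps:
(-565)² - 1*214039 = 319225 - 214039 = 105186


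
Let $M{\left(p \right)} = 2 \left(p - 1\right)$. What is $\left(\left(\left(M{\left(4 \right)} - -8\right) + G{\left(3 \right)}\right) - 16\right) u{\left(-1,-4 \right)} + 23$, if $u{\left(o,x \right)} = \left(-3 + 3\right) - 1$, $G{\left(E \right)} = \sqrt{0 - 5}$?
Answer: $25 - i \sqrt{5} \approx 25.0 - 2.2361 i$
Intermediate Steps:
$G{\left(E \right)} = i \sqrt{5}$ ($G{\left(E \right)} = \sqrt{-5} = i \sqrt{5}$)
$u{\left(o,x \right)} = -1$ ($u{\left(o,x \right)} = 0 - 1 = -1$)
$M{\left(p \right)} = -2 + 2 p$ ($M{\left(p \right)} = 2 \left(-1 + p\right) = -2 + 2 p$)
$\left(\left(\left(M{\left(4 \right)} - -8\right) + G{\left(3 \right)}\right) - 16\right) u{\left(-1,-4 \right)} + 23 = \left(\left(\left(\left(-2 + 2 \cdot 4\right) - -8\right) + i \sqrt{5}\right) - 16\right) \left(-1\right) + 23 = \left(\left(\left(\left(-2 + 8\right) + 8\right) + i \sqrt{5}\right) - 16\right) \left(-1\right) + 23 = \left(\left(\left(6 + 8\right) + i \sqrt{5}\right) - 16\right) \left(-1\right) + 23 = \left(\left(14 + i \sqrt{5}\right) - 16\right) \left(-1\right) + 23 = \left(-2 + i \sqrt{5}\right) \left(-1\right) + 23 = \left(2 - i \sqrt{5}\right) + 23 = 25 - i \sqrt{5}$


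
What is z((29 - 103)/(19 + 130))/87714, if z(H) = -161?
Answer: -161/87714 ≈ -0.0018355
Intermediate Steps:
z((29 - 103)/(19 + 130))/87714 = -161/87714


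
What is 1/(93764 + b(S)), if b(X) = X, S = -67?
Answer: 1/93697 ≈ 1.0673e-5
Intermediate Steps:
1/(93764 + b(S)) = 1/(93764 - 67) = 1/93697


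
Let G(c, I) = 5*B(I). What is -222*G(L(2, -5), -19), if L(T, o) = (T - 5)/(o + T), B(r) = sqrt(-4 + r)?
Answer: -1110*I*sqrt(23) ≈ -5323.4*I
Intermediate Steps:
L(T, o) = (-5 + T)/(T + o)
G(c, I) = 5*sqrt(-4 + I)
-222*G(L(2, -5), -19) = -1110*sqrt(-4 - 19) = -1110*sqrt(-23) = -1110*I*sqrt(23)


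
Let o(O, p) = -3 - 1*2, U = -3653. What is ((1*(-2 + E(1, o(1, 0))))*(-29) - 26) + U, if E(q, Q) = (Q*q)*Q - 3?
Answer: -4259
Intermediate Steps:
o(O, p) = -5 (o(O, p) = -3 - 2 = -5)
E(q, Q) = -3 + q*Q² (E(q, Q) = q*Q² - 3 = -3 + q*Q²)
((1*(-2 + E(1, o(1, 0))))*(-29) - 26) + U = ((1*(-2 + (-3 + 1*(-5)²)))*(-29) - 26) - 3653 = ((1*(-2 + (-3 + 1*25)))*(-29) - 26) - 3653 = ((1*(-2 + (-3 + 25)))*(-29) - 26) - 3653 = ((1*(-2 + 22))*(-29) - 26) - 3653 = ((1*20)*(-29) - 26) - 3653 = (20*(-29) - 26) - 3653 = (-580 - 26) - 3653 = -606 - 3653 = -4259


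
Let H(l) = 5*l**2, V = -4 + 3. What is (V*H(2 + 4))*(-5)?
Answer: 900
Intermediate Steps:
V = -1
(V*H(2 + 4))*(-5) = -5*(2 + 4)**2*(-5) = -5*6**2*(-5) = -5*36*(-5) = -1*180*(-5) = -180*(-5) = 900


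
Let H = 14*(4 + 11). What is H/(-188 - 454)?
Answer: -35/107 ≈ -0.32710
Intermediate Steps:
H = 210 (H = 14*15 = 210)
H/(-188 - 454) = 210/(-188 - 454) = 210/(-642) = -1/642*210 = -35/107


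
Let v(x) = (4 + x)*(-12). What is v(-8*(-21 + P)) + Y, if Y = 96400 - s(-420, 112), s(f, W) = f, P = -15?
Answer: 93316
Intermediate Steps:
v(x) = -48 - 12*x
Y = 96820 (Y = 96400 - 1*(-420) = 96400 + 420 = 96820)
v(-8*(-21 + P)) + Y = (-48 - (-96)*(-21 - 15)) + 96820 = (-48 - (-96)*(-36)) + 96820 = (-48 - 12*288) + 96820 = (-48 - 3456) + 96820 = -3504 + 96820 = 93316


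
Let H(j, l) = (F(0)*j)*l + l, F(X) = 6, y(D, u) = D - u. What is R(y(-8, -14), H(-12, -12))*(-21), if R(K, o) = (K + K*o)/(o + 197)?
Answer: -107478/1049 ≈ -102.46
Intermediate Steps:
H(j, l) = l + 6*j*l (H(j, l) = (6*j)*l + l = 6*j*l + l = l + 6*j*l)
R(K, o) = (K + K*o)/(197 + o)
R(y(-8, -14), H(-12, -12))*(-21) = ((-8 - 1*(-14))*(1 - 12*(1 + 6*(-12)))/(197 - 12*(1 + 6*(-12))))*(-21) = ((-8 + 14)*(1 - 12*(1 - 72))/(197 - 12*(1 - 72)))*(-21) = (6*(1 - 12*(-71))/(197 - 12*(-71)))*(-21) = (6*(1 + 852)/(197 + 852))*(-21) = (6*853/1049)*(-21) = (6*(1/1049)*853)*(-21) = (5118/1049)*(-21) = -107478/1049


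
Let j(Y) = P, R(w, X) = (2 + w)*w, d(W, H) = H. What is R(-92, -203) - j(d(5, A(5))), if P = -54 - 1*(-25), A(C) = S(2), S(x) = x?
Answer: 8309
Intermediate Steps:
A(C) = 2
R(w, X) = w*(2 + w)
P = -29 (P = -54 + 25 = -29)
j(Y) = -29
R(-92, -203) - j(d(5, A(5))) = -92*(2 - 92) - 1*(-29) = -92*(-90) + 29 = 8280 + 29 = 8309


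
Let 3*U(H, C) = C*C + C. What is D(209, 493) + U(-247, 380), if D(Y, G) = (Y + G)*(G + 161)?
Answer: 507368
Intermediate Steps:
D(Y, G) = (161 + G)*(G + Y) (D(Y, G) = (G + Y)*(161 + G) = (161 + G)*(G + Y))
U(H, C) = C/3 + C²/3 (U(H, C) = (C*C + C)/3 = (C² + C)/3 = (C + C²)/3 = C/3 + C²/3)
D(209, 493) + U(-247, 380) = (493² + 161*493 + 161*209 + 493*209) + (⅓)*380*(1 + 380) = (243049 + 79373 + 33649 + 103037) + (⅓)*380*381 = 459108 + 48260 = 507368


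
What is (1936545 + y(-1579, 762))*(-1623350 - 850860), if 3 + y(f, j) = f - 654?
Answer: -4785886670890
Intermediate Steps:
y(f, j) = -657 + f (y(f, j) = -3 + (f - 654) = -3 + (-654 + f) = -657 + f)
(1936545 + y(-1579, 762))*(-1623350 - 850860) = (1936545 + (-657 - 1579))*(-1623350 - 850860) = (1936545 - 2236)*(-2474210) = 1934309*(-2474210) = -4785886670890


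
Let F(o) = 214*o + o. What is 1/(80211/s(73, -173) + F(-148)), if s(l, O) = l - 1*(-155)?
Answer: -76/2391583 ≈ -3.1778e-5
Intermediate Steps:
s(l, O) = 155 + l (s(l, O) = l + 155 = 155 + l)
F(o) = 215*o
1/(80211/s(73, -173) + F(-148)) = 1/(80211/(155 + 73) + 215*(-148)) = 1/(80211/228 - 31820) = 1/(80211*(1/228) - 31820) = 1/(26737/76 - 31820) = 1/(-2391583/76) = -76/2391583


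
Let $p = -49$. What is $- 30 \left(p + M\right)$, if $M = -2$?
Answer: $1530$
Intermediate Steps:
$- 30 \left(p + M\right) = - 30 \left(-49 - 2\right) = \left(-30\right) \left(-51\right) = 1530$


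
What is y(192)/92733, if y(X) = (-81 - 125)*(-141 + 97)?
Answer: 9064/92733 ≈ 0.097743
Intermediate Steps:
y(X) = 9064 (y(X) = -206*(-44) = 9064)
y(192)/92733 = 9064/92733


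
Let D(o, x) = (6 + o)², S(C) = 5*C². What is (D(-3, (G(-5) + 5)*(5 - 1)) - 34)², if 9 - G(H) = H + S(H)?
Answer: 625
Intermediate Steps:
G(H) = 9 - H - 5*H² (G(H) = 9 - (H + 5*H²) = 9 + (-H - 5*H²) = 9 - H - 5*H²)
(D(-3, (G(-5) + 5)*(5 - 1)) - 34)² = ((6 - 3)² - 34)² = (3² - 34)² = (9 - 34)² = (-25)² = 625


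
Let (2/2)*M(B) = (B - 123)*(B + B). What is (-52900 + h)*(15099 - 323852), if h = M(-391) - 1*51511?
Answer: -91865441361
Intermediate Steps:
M(B) = 2*B*(-123 + B) (M(B) = (B - 123)*(B + B) = (-123 + B)*(2*B) = 2*B*(-123 + B))
h = 350437 (h = 2*(-391)*(-123 - 391) - 1*51511 = 2*(-391)*(-514) - 51511 = 401948 - 51511 = 350437)
(-52900 + h)*(15099 - 323852) = (-52900 + 350437)*(15099 - 323852) = 297537*(-308753) = -91865441361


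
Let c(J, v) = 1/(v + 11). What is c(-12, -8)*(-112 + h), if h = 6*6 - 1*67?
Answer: -143/3 ≈ -47.667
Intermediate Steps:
h = -31 (h = 36 - 67 = -31)
c(J, v) = 1/(11 + v)
c(-12, -8)*(-112 + h) = (-112 - 31)/(11 - 8) = -143/3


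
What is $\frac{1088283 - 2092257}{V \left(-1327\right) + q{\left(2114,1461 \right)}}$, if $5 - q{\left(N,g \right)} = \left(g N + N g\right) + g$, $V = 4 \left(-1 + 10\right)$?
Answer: $\frac{501987}{3113168} \approx 0.16125$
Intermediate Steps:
$V = 36$ ($V = 4 \cdot 9 = 36$)
$q{\left(N,g \right)} = 5 - g - 2 N g$ ($q{\left(N,g \right)} = 5 - \left(\left(g N + N g\right) + g\right) = 5 - \left(\left(N g + N g\right) + g\right) = 5 - \left(2 N g + g\right) = 5 - \left(g + 2 N g\right) = 5 - g - 2 N g$)
$\frac{1088283 - 2092257}{V \left(-1327\right) + q{\left(2114,1461 \right)}} = \frac{1088283 - 2092257}{36 \left(-1327\right) - \left(1456 + 6177108\right)} = - \frac{1003974}{-47772 - 6178564} = - \frac{1003974}{-6226336} = \left(-1003974\right) \left(- \frac{1}{6226336}\right) = \frac{501987}{3113168}$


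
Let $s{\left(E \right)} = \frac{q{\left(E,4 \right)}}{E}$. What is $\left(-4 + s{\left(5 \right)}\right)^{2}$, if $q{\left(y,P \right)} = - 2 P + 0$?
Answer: $\frac{784}{25} \approx 31.36$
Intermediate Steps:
$q{\left(y,P \right)} = - 2 P$
$s{\left(E \right)} = - \frac{8}{E}$ ($s{\left(E \right)} = \frac{\left(-2\right) 4}{E} = - \frac{8}{E}$)
$\left(-4 + s{\left(5 \right)}\right)^{2} = \left(-4 - \frac{8}{5}\right)^{2} = \left(- \frac{28}{5}\right)^{2} = \frac{784}{25}$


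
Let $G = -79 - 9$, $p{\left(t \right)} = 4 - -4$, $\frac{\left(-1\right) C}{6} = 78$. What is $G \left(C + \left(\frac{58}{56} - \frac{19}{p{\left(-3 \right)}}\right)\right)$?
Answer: $\frac{289113}{7} \approx 41302.0$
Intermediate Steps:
$C = -468$ ($C = \left(-6\right) 78 = -468$)
$p{\left(t \right)} = 8$ ($p{\left(t \right)} = 4 + 4 = 8$)
$G = -88$
$G \left(C + \left(\frac{58}{56} - \frac{19}{p{\left(-3 \right)}}\right)\right) = - 88 \left(-468 + \left(\frac{58}{56} - \frac{19}{8}\right)\right) = - 88 \left(-468 + \left(58 \cdot \frac{1}{56} - \frac{19}{8}\right)\right) = - 88 \left(-468 + \left(\frac{29}{28} - \frac{19}{8}\right)\right) = - 88 \left(-468 - \frac{75}{56}\right) = \left(-88\right) \left(- \frac{26283}{56}\right) = \frac{289113}{7}$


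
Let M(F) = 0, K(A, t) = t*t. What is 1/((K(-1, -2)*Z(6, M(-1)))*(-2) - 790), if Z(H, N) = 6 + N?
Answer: -1/838 ≈ -0.0011933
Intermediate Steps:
K(A, t) = t²
1/((K(-1, -2)*Z(6, M(-1)))*(-2) - 790) = 1/(((-2)²*(6 + 0))*(-2) - 790) = 1/((4*6)*(-2) - 790) = 1/(24*(-2) - 790) = 1/(-48 - 790) = 1/(-838) = -1/838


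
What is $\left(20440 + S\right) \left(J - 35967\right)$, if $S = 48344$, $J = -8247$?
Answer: $-3041215776$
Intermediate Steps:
$\left(20440 + S\right) \left(J - 35967\right) = \left(20440 + 48344\right) \left(-8247 - 35967\right) = 68784 \left(-44214\right) = -3041215776$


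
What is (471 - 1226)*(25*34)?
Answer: -641750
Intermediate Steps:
(471 - 1226)*(25*34) = -755*850 = -641750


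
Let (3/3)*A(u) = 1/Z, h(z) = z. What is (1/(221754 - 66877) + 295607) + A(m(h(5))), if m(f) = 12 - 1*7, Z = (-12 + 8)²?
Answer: 732523760317/2478032 ≈ 2.9561e+5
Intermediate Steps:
Z = 16 (Z = (-4)² = 16)
m(f) = 5 (m(f) = 12 - 7 = 5)
A(u) = 1/16
(1/(221754 - 66877) + 295607) + A(m(h(5))) = (1/(221754 - 66877) + 295607) + 1/16 = (1/154877 + 295607) + 1/16 = 45782725340/154877 + 1/16 = 732523760317/2478032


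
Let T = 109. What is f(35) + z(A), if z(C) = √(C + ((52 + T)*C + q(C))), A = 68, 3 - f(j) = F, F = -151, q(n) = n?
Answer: 154 + 2*√2771 ≈ 259.28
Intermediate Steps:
f(j) = 154 (f(j) = 3 - 1*(-151) = 3 + 151 = 154)
z(C) = √163*√C (z(C) = √(C + ((52 + 109)*C + C)) = √(C + (161*C + C)) = √(C + 162*C) = √(163*C) = √163*√C)
f(35) + z(A) = 154 + √163*√68 = 154 + √163*(2*√17) = 154 + 2*√2771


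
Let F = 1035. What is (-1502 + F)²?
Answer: 218089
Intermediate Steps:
(-1502 + F)² = (-1502 + 1035)² = (-467)² = 218089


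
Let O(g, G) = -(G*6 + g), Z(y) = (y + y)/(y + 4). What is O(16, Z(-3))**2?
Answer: 400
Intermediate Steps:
Z(y) = 2*y/(4 + y) (Z(y) = (2*y)/(4 + y) = 2*y/(4 + y))
O(g, G) = -g - 6*G (O(g, G) = -(6*G + g) = -(g + 6*G) = -g - 6*G)
O(16, Z(-3))**2 = (-1*16 - 12*(-3)/(4 - 3))**2 = (-16 - 12*(-3)/1)**2 = (-16 - 12*(-3))**2 = (-16 - 6*(-6))**2 = (-16 + 36)**2 = 20**2 = 400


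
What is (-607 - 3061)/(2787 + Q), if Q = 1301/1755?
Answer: -3218670/2446243 ≈ -1.3158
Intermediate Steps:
Q = 1301/1755 (Q = 1301*(1/1755) = 1301/1755 ≈ 0.74131)
(-607 - 3061)/(2787 + Q) = (-607 - 3061)/(2787 + 1301/1755) = -3668/4892486/1755 = -3668*1755/4892486 = -3218670/2446243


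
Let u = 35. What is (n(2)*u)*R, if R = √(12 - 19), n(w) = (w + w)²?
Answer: 560*I*√7 ≈ 1481.6*I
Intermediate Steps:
n(w) = 4*w² (n(w) = (2*w)² = 4*w²)
R = I*√7 (R = √(-7) = I*√7 ≈ 2.6458*I)
(n(2)*u)*R = ((4*2²)*35)*(I*√7) = ((4*4)*35)*(I*√7) = (16*35)*(I*√7) = 560*(I*√7) = 560*I*√7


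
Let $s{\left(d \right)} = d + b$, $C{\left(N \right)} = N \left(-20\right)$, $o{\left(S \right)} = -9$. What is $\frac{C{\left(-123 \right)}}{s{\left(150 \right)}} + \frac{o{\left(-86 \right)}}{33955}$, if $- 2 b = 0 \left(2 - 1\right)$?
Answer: $\frac{556853}{33955} \approx 16.4$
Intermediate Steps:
$C{\left(N \right)} = - 20 N$
$b = 0$ ($b = - \frac{0 \left(2 - 1\right)}{2} = - \frac{0 \cdot 1}{2} = \left(- \frac{1}{2}\right) 0 = 0$)
$s{\left(d \right)} = d$ ($s{\left(d \right)} = d + 0 = d$)
$\frac{C{\left(-123 \right)}}{s{\left(150 \right)}} + \frac{o{\left(-86 \right)}}{33955} = \frac{\left(-20\right) \left(-123\right)}{150} - \frac{9}{33955} = 2460 \cdot \frac{1}{150} - \frac{9}{33955} = \frac{82}{5} - \frac{9}{33955} = \frac{556853}{33955}$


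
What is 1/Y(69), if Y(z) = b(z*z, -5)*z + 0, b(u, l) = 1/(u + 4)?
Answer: 4765/69 ≈ 69.058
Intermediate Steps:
b(u, l) = 1/(4 + u)
Y(z) = z/(4 + z**2) (Y(z) = z/(4 + z*z) + 0 = z/(4 + z**2) + 0 = z/(4 + z**2))
1/Y(69) = 1/(69/(4 + 69**2)) = 1/(69/(4 + 4761)) = 1/(69/4765) = 4765/69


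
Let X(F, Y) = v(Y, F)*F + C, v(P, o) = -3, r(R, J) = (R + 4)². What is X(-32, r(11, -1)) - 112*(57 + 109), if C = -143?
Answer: -18639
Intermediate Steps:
r(R, J) = (4 + R)²
X(F, Y) = -143 - 3*F (X(F, Y) = -3*F - 143 = -143 - 3*F)
X(-32, r(11, -1)) - 112*(57 + 109) = (-143 - 3*(-32)) - 112*(57 + 109) = (-143 + 96) - 112*166 = -47 - 18592 = -18639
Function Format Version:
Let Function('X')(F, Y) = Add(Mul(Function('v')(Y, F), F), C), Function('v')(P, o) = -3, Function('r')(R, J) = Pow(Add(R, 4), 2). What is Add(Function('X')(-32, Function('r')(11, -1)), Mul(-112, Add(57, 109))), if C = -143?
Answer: -18639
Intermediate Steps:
Function('r')(R, J) = Pow(Add(4, R), 2)
Function('X')(F, Y) = Add(-143, Mul(-3, F)) (Function('X')(F, Y) = Add(Mul(-3, F), -143) = Add(-143, Mul(-3, F)))
Add(Function('X')(-32, Function('r')(11, -1)), Mul(-112, Add(57, 109))) = Add(Add(-143, Mul(-3, -32)), Mul(-112, Add(57, 109))) = Add(Add(-143, 96), Mul(-112, 166)) = Add(-47, -18592) = -18639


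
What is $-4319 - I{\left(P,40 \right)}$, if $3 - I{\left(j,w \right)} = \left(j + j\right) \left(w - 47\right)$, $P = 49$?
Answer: $-5008$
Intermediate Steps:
$I{\left(j,w \right)} = 3 - 2 j \left(-47 + w\right)$ ($I{\left(j,w \right)} = 3 - \left(j + j\right) \left(w - 47\right) = 3 - 2 j \left(-47 + w\right)$)
$-4319 - I{\left(P,40 \right)} = -4319 - \left(3 + 94 \cdot 49 - 98 \cdot 40\right) = -4319 - \left(3 + 4606 - 3920\right) = -4319 - 689 = -5008$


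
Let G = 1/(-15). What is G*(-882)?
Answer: 294/5 ≈ 58.800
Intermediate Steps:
G = -1/15 ≈ -0.066667
G*(-882) = -1/15*(-882) = 294/5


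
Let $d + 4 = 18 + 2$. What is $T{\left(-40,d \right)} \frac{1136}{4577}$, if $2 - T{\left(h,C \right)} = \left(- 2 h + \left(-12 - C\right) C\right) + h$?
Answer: $\frac{465760}{4577} \approx 101.76$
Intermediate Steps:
$d = 16$ ($d = -4 + \left(18 + 2\right) = -4 + 20 = 16$)
$T{\left(h,C \right)} = 2 + h - C \left(-12 - C\right)$ ($T{\left(h,C \right)} = 2 - \left(\left(- 2 h + \left(-12 - C\right) C\right) + h\right) = 2 - \left(\left(- 2 h + C \left(-12 - C\right)\right) + h\right) = 2 - \left(- h + C \left(-12 - C\right)\right) = 2 + h - C \left(-12 - C\right)$)
$T{\left(-40,d \right)} \frac{1136}{4577} = \left(2 - 40 + 16^{2} + 12 \cdot 16\right) \frac{1136}{4577} = \left(2 - 40 + 256 + 192\right) 1136 \cdot \frac{1}{4577} = 410 \cdot \frac{1136}{4577} = \frac{465760}{4577}$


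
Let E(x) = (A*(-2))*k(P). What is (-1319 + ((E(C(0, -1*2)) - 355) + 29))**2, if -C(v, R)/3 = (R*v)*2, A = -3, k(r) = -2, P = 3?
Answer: 2745649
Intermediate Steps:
C(v, R) = -6*R*v (C(v, R) = -3*R*v*2 = -6*R*v)
E(x) = -12 (E(x) = -3*(-2)*(-2) = 6*(-2) = -12)
(-1319 + ((E(C(0, -1*2)) - 355) + 29))**2 = (-1319 + ((-12 - 355) + 29))**2 = (-1319 + (-367 + 29))**2 = (-1319 - 338)**2 = (-1657)**2 = 2745649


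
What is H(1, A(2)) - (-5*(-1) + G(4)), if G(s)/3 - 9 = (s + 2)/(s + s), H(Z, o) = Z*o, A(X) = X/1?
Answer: -129/4 ≈ -32.250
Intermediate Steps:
A(X) = X (A(X) = X*1 = X)
G(s) = 27 + 3*(2 + s)/(2*s) (G(s) = 27 + 3*((s + 2)/(s + s)) = 27 + 3*((2 + s)/((2*s))) = 27 + 3*((2 + s)*(1/(2*s))) = 27 + 3*((2 + s)/(2*s)) = 27 + 3*(2 + s)/(2*s))
H(1, A(2)) - (-5*(-1) + G(4)) = 1*2 - (-5*(-1) + (57/2 + 3/4)) = 2 - (5 + (57/2 + 3*(¼))) = 2 - (5 + (57/2 + ¾)) = 2 - (5 + 117/4) = 2 - 1*137/4 = 2 - 137/4 = -129/4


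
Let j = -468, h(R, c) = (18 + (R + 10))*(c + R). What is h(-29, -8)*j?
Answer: -17316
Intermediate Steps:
h(R, c) = (28 + R)*(R + c) (h(R, c) = (18 + (10 + R))*(R + c) = (28 + R)*(R + c))
h(-29, -8)*j = ((-29)² + 28*(-29) + 28*(-8) - 29*(-8))*(-468) = (841 - 812 - 224 + 232)*(-468) = 37*(-468) = -17316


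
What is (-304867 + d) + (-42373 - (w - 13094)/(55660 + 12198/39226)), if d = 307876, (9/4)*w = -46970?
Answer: -386744953889366/9824991111 ≈ -39363.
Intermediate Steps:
w = -187880/9 (w = (4/9)*(-46970) = -187880/9 ≈ -20876.)
(-304867 + d) + (-42373 - (w - 13094)/(55660 + 12198/39226)) = (-304867 + 307876) + (-42373 - (-187880/9 - 13094)/(55660 + 12198/39226)) = 3009 + (-42373 - (-305726)/(9*(55660 + 12198*(1/39226)))) = 3009 + (-42373 - (-305726)/(9*(55660 + 6099/19613))) = 3009 + (-42373 - (-305726)/(9*1091665679/19613)) = 3009 + (-42373 - (-305726)*19613/(9*1091665679)) = 3009 + (-42373 - 1*(-5996204038/9824991111)) = 3009 + (-42373 + 5996204038/9824991111) = 3009 - 416308352142365/9824991111 = -386744953889366/9824991111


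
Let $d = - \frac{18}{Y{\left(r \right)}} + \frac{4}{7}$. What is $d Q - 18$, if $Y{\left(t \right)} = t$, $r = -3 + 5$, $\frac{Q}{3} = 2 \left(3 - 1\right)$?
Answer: $- \frac{834}{7} \approx -119.14$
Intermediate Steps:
$Q = 12$ ($Q = 3 \cdot 2 \left(3 - 1\right) = 3 \cdot 2 \cdot 2 = 3 \cdot 4 = 12$)
$r = 2$
$d = - \frac{59}{7}$ ($d = - \frac{18}{2} + \frac{4}{7} = \left(-18\right) \frac{1}{2} + 4 \cdot \frac{1}{7} = -9 + \frac{4}{7} = - \frac{59}{7} \approx -8.4286$)
$d Q - 18 = \left(- \frac{59}{7}\right) 12 - 18 = - \frac{708}{7} - 18 = - \frac{834}{7}$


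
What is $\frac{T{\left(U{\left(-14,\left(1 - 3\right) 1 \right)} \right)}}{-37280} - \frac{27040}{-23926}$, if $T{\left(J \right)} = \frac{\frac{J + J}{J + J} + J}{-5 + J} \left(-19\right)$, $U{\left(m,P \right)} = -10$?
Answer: $\frac{2520809891}{2229903200} \approx 1.1305$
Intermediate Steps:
$T{\left(J \right)} = - \frac{19 \left(1 + J\right)}{-5 + J}$ ($T{\left(J \right)} = \frac{\frac{2 J}{2 J} + J}{-5 + J} \left(-19\right) = \frac{2 J \frac{1}{2 J} + J}{-5 + J} \left(-19\right) = \frac{1 + J}{-5 + J} \left(-19\right) = - \frac{19 \left(1 + J\right)}{-5 + J}$)
$\frac{T{\left(U{\left(-14,\left(1 - 3\right) 1 \right)} \right)}}{-37280} - \frac{27040}{-23926} = \frac{19 \frac{1}{-5 - 10} \left(-1 - -10\right)}{-37280} - \frac{27040}{-23926} = \frac{19 \left(-1 + 10\right)}{-15} \left(- \frac{1}{37280}\right) - - \frac{13520}{11963} = 19 \left(- \frac{1}{15}\right) 9 \left(- \frac{1}{37280}\right) + \frac{13520}{11963} = \left(- \frac{57}{5}\right) \left(- \frac{1}{37280}\right) + \frac{13520}{11963} = \frac{57}{186400} + \frac{13520}{11963} = \frac{2520809891}{2229903200}$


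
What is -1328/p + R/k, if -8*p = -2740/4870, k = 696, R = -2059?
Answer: -62096383/3288 ≈ -18886.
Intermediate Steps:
p = 137/1948 (p = -(-685)/(2*4870) = -⅛*(-274/487) = 137/1948 ≈ 0.070329)
-1328/p + R/k = -1328/137/1948 - 2059/696 = -1328*1948/137 - 2059*1/696 = -2586944/137 - 71/24 = -62096383/3288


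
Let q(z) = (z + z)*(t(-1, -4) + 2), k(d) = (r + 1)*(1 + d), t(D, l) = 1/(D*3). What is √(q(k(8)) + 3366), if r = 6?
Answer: 2*√894 ≈ 59.800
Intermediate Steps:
t(D, l) = 1/(3*D) (t(D, l) = (⅓)/D = 1/(3*D))
k(d) = 7 + 7*d (k(d) = (6 + 1)*(1 + d) = 7*(1 + d) = 7 + 7*d)
q(z) = 10*z/3 (q(z) = (z + z)*((⅓)/(-1) + 2) = (2*z)*((⅓)*(-1) + 2) = (2*z)*(-⅓ + 2) = (2*z)*(5/3) = 10*z/3)
√(q(k(8)) + 3366) = √(10*(7 + 7*8)/3 + 3366) = √(10*(7 + 56)/3 + 3366) = √((10/3)*63 + 3366) = √(210 + 3366) = √3576 = 2*√894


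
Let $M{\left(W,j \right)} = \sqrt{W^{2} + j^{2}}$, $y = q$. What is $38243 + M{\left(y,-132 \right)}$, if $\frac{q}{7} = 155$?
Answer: $39336$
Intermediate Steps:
$q = 1085$ ($q = 7 \cdot 155 = 1085$)
$y = 1085$
$38243 + M{\left(y,-132 \right)} = 38243 + \sqrt{1085^{2} + \left(-132\right)^{2}} = 38243 + \sqrt{1177225 + 17424} = 38243 + \sqrt{1194649} = 38243 + 1093 = 39336$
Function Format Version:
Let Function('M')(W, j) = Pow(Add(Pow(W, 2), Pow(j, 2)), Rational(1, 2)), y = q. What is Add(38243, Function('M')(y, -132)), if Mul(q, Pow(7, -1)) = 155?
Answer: 39336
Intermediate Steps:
q = 1085 (q = Mul(7, 155) = 1085)
y = 1085
Add(38243, Function('M')(y, -132)) = Add(38243, Pow(Add(Pow(1085, 2), Pow(-132, 2)), Rational(1, 2))) = Add(38243, Pow(Add(1177225, 17424), Rational(1, 2))) = Add(38243, Pow(1194649, Rational(1, 2))) = Add(38243, 1093) = 39336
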